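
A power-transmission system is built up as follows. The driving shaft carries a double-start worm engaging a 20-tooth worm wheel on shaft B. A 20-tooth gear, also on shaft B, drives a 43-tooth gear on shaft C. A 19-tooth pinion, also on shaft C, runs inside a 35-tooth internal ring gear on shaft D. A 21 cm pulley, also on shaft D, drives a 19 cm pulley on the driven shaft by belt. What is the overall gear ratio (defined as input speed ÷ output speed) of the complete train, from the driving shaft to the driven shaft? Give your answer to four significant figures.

Each stage contributes driven/driver: worm 20/2 = 10, gear mesh 43/20 = 2.15, internal gear 35/19 = 1.8421, belt 19/21 = 0.90476.
Overall: 10 × 2.15 × 1.8421 × 0.90476 = 35.833.

35.83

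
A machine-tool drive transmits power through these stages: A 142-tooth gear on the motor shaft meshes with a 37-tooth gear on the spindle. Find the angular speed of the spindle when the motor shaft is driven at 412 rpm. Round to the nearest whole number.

gear mesh 37/142 = 0.26056 → 412/0.26056 = 1581.2 rpm

1581 rpm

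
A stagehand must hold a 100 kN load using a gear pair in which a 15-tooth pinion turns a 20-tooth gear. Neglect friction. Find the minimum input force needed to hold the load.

75 kN

Gear pair MA = 20/15 = 1.3333.
Effort = load / MA = 100 / 1.3333 = 75 kN.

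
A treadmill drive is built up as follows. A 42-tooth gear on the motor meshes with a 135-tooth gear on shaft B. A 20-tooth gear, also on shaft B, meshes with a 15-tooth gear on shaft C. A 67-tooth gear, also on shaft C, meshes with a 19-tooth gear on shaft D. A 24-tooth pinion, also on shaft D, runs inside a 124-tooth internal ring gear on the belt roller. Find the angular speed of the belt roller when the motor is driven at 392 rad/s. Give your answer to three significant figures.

gear mesh 135/42 = 3.2143 → 392/3.2143 = 121.96 rad/s
gear mesh 15/20 = 0.75 → 121.96/0.75 = 162.61 rad/s
gear mesh 19/67 = 0.28358 → 162.61/0.28358 = 573.41 rad/s
internal gear 124/24 = 5.1667 → 573.41/5.1667 = 110.98 rad/s

111 rad/s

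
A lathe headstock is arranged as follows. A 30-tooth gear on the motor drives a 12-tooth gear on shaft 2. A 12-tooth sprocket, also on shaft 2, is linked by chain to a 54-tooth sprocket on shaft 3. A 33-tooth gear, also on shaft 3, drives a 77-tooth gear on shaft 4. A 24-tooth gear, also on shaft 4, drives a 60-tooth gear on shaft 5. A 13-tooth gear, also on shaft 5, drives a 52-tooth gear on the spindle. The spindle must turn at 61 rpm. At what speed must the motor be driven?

Overall ratio R = 0.4 × 4.5 × 2.3333 × 2.5 × 4 = 42.
Required input speed = output speed × R = 61 × 42 = 2562 rpm.

2562 rpm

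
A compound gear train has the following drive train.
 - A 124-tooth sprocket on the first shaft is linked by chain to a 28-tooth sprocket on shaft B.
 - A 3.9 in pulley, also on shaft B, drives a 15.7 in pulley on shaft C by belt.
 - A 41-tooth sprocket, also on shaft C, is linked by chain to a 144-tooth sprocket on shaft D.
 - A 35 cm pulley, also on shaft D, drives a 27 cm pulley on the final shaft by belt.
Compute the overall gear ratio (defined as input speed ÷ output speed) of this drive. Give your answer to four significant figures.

Each stage contributes driven/driver: chain 28/124 = 0.22581, belt 15.7/3.9 = 4.0256, chain 144/41 = 3.5122, belt 27/35 = 0.77143.
Overall: 0.22581 × 4.0256 × 3.5122 × 0.77143 = 2.4629.

2.463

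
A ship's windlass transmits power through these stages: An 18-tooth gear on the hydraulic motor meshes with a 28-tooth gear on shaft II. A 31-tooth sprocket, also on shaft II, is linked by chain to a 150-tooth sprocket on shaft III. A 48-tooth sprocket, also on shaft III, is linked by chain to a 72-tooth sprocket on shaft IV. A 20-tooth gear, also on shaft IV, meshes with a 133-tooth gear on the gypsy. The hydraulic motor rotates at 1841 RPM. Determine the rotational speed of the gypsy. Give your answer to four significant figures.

24.52 RPM

the hydraulic motor → shaft II (gear mesh, 28/18): 1841 ÷ 1.5556 = 1183.5 RPM
shaft II → shaft III (chain, 150/31): 1183.5 ÷ 4.8387 = 244.59 RPM
shaft III → shaft IV (chain, 72/48): 244.59 ÷ 1.5 = 163.06 RPM
shaft IV → the gypsy (gear mesh, 133/20): 163.06 ÷ 6.65 = 24.52 RPM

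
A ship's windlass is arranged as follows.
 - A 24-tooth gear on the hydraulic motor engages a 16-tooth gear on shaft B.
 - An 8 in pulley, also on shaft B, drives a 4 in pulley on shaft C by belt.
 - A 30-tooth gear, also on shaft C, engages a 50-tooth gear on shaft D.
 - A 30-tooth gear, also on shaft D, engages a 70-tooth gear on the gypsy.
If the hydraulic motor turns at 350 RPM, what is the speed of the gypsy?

270 RPM

gear mesh 16/24 = 0.66667 → 350/0.66667 = 525 RPM
belt 4/8 = 0.5 → 525/0.5 = 1050 RPM
gear mesh 50/30 = 1.6667 → 1050/1.6667 = 630 RPM
gear mesh 70/30 = 2.3333 → 630/2.3333 = 270 RPM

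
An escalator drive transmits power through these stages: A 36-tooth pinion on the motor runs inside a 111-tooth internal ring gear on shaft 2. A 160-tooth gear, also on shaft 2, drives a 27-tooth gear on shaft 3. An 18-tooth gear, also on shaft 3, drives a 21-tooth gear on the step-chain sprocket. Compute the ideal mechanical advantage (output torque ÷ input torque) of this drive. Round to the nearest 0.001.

0.607

Each stage contributes driven/driver: internal gear 111/36 = 3.0833, gear mesh 27/160 = 0.16875, gear mesh 21/18 = 1.1667.
Overall: 3.0833 × 0.16875 × 1.1667 = 0.60703.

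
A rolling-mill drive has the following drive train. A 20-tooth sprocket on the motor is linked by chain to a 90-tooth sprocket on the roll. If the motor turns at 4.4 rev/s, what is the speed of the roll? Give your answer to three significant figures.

0.978 rev/s

the motor → the roll (chain, 90/20): 4.4 ÷ 4.5 = 0.97778 rev/s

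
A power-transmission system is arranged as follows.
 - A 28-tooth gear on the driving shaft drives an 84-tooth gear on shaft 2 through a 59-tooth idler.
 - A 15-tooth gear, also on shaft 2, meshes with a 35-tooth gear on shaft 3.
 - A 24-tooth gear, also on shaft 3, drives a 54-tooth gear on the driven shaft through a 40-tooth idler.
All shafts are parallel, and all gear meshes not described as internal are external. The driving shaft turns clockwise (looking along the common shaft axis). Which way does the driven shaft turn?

counterclockwise

the driving shaft → shaft 2: driver → idler → driven is 2 external meshes, 2 reversals → CW.
shaft 2 → shaft 3: external mesh, 1 reversal → CCW.
shaft 3 → the driven shaft: driver → idler → driven is 2 external meshes, 2 reversals → CCW.
5 reversals in total — an odd number — so the driven shaft turns opposite to the driving shaft.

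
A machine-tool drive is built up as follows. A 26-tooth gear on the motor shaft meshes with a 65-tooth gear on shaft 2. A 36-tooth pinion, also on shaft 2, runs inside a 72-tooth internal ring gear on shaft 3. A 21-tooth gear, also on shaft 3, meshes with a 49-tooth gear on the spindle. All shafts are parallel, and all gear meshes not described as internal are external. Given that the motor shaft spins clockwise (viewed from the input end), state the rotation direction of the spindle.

clockwise

the motor shaft → shaft 2: external mesh, 1 reversal → CCW.
shaft 2 → shaft 3: internal mesh, same direction → CCW.
shaft 3 → the spindle: external mesh, 1 reversal → CW.
2 reversals in total — an even number — so the spindle turns the same way as the motor shaft.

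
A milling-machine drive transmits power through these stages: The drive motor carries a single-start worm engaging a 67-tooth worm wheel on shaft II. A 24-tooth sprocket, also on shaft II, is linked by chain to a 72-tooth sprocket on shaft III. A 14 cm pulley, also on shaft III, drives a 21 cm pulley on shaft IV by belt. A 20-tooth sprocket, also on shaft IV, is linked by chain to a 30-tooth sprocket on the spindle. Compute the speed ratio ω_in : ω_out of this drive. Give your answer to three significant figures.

452

Each stage contributes driven/driver: worm 67/1 = 67, chain 72/24 = 3, belt 21/14 = 1.5, chain 30/20 = 1.5.
Overall: 67 × 3 × 1.5 × 1.5 = 452.25.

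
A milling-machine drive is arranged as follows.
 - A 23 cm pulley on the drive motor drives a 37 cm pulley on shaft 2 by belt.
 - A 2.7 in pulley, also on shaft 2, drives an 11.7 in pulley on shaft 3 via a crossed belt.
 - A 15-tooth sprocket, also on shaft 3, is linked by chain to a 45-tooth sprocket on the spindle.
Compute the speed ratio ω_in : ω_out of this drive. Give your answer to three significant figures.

20.9

Each stage contributes driven/driver: belt 37/23 = 1.6087, belt 11.7/2.7 = 4.3333, chain 45/15 = 3.
Overall: 1.6087 × 4.3333 × 3 = 20.913.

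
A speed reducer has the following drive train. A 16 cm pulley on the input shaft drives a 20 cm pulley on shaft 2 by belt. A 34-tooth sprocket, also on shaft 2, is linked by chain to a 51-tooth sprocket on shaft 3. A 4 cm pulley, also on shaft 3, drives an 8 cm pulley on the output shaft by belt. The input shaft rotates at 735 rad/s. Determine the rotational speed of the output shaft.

196 rad/s

Belt: ratio = 20/16 = 1.25, so shaft 2 turns at 735 / 1.25 = 588 rad/s.
Chain: ratio = 51/34 = 1.5, so shaft 3 turns at 588 / 1.5 = 392 rad/s.
Belt: ratio = 8/4 = 2, so the output shaft turns at 392 / 2 = 196 rad/s.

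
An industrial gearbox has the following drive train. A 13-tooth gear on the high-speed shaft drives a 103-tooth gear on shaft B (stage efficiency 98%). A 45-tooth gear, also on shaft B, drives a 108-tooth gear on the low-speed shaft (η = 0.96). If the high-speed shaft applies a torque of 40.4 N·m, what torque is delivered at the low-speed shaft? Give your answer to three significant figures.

Gear mesh: ratio = 103/13 = 7.9231; torque at shaft B = 40.4 × 7.9231 × 0.98 = 313.69 N·m.
Gear mesh: ratio = 108/45 = 2.4; torque at the low-speed shaft = 313.69 × 2.4 × 0.96 = 722.74 N·m.

723 N·m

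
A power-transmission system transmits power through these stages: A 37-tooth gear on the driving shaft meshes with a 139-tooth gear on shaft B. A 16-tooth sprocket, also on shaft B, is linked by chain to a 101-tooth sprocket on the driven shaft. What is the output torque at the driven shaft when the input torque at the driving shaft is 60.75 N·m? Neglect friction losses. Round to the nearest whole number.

1441 N·m

Gear mesh: ratio = 139/37 = 3.7568; torque at shaft B = 60.75 × 3.7568 = 228.22 N·m.
Chain: ratio = 101/16 = 6.3125; torque at the driven shaft = 228.22 × 6.3125 = 1440.7 N·m.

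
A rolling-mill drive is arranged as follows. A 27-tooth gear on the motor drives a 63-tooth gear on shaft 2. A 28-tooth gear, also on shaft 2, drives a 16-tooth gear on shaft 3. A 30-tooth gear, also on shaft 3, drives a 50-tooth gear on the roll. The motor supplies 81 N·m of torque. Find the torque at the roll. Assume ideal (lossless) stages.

gear mesh 63/27 = 2.3333 → τ = 81·2.3333 = 189 N·m
gear mesh 16/28 = 0.57143 → τ = 189·0.57143 = 108 N·m
gear mesh 50/30 = 1.6667 → τ = 108·1.6667 = 180 N·m

180 N·m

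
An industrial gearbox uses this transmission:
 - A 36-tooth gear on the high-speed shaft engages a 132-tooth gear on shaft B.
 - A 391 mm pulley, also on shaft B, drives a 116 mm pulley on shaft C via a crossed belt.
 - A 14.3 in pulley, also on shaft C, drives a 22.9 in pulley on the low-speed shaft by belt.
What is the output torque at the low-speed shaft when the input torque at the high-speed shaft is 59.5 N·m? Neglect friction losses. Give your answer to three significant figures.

Gear mesh: ratio = 132/36 = 3.6667; torque at shaft B = 59.5 × 3.6667 = 218.17 N·m.
Belt: ratio = 116/391 = 0.29668; torque at shaft C = 218.17 × 0.29668 = 64.725 N·m.
Belt: ratio = 22.9/14.3 = 1.6014; torque at the low-speed shaft = 64.725 × 1.6014 = 103.65 N·m.

104 N·m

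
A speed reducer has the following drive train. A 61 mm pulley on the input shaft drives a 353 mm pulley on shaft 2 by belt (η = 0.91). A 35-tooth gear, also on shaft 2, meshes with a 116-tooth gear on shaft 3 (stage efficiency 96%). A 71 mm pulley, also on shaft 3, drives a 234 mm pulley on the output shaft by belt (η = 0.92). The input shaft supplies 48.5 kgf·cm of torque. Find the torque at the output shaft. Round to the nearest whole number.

2464 kgf·cm

Belt: ratio = 353/61 = 5.7869; torque at shaft 2 = 48.5 × 5.7869 × 0.91 = 255.4 kgf·cm.
Gear mesh: ratio = 116/35 = 3.3143; torque at shaft 3 = 255.4 × 3.3143 × 0.96 = 812.62 kgf·cm.
Belt: ratio = 234/71 = 3.2958; torque at the output shaft = 812.62 × 3.2958 × 0.92 = 2464 kgf·cm.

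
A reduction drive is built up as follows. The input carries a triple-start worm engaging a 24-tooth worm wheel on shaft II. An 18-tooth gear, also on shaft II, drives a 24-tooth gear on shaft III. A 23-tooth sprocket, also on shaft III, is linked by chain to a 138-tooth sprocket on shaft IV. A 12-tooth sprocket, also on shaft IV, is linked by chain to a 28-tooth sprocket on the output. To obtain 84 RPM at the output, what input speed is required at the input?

12544 RPM

Overall ratio R = 8 × 1.3333 × 6 × 2.3333 = 149.33.
Required input speed = output speed × R = 84 × 149.33 = 12544 RPM.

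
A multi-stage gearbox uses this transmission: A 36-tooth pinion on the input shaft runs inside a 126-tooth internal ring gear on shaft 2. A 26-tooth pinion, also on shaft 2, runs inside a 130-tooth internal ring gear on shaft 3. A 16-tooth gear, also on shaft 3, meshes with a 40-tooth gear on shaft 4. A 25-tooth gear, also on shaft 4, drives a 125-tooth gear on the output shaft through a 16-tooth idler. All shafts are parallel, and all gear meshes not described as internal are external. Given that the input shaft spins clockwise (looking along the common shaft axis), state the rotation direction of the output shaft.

anticlockwise

the input shaft → shaft 2: internal mesh, same direction → CW.
shaft 2 → shaft 3: internal mesh, same direction → CW.
shaft 3 → shaft 4: external mesh, 1 reversal → CCW.
shaft 4 → the output shaft: driver → idler → driven is 2 external meshes, 2 reversals → CCW.
3 reversals in total — an odd number — so the output shaft turns opposite to the input shaft.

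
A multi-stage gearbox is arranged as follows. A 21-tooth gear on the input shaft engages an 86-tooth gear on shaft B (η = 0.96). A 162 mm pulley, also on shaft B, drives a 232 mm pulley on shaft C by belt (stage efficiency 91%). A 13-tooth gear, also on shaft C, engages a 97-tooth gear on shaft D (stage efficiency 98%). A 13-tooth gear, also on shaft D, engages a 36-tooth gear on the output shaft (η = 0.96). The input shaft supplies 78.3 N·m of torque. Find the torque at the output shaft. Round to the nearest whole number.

7799 N·m

Gear mesh: ratio = 86/21 = 4.0952; torque at shaft B = 78.3 × 4.0952 × 0.96 = 307.83 N·m.
Belt: ratio = 232/162 = 1.4321; torque at shaft C = 307.83 × 1.4321 × 0.91 = 401.17 N·m.
Gear mesh: ratio = 97/13 = 7.4615; torque at shaft D = 401.17 × 7.4615 × 0.98 = 2933.5 N·m.
Gear mesh: ratio = 36/13 = 2.7692; torque at the output shaft = 2933.5 × 2.7692 × 0.96 = 7798.5 N·m.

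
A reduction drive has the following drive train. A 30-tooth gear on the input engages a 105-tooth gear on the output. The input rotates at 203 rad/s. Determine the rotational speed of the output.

58 rad/s

the input → the output (gear mesh, 105/30): 203 ÷ 3.5 = 58 rad/s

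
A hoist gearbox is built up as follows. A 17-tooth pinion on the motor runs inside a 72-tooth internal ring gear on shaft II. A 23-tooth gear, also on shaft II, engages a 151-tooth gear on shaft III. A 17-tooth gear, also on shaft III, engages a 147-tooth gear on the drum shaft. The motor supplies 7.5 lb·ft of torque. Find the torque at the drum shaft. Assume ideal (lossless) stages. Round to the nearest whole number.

Internal gear: ratio = 72/17 = 4.2353; torque at shaft II = 7.5 × 4.2353 = 31.765 lb·ft.
Gear mesh: ratio = 151/23 = 6.5652; torque at shaft III = 31.765 × 6.5652 = 208.54 lb·ft.
Gear mesh: ratio = 147/17 = 8.6471; torque at the drum shaft = 208.54 × 8.6471 = 1803.3 lb·ft.

1803 lb·ft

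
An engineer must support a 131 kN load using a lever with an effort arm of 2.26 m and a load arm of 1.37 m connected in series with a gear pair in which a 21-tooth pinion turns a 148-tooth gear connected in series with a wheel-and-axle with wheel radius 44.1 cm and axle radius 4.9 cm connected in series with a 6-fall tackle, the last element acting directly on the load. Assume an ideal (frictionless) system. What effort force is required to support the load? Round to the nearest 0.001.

0.209 kN

Lever MA = effort arm / load arm = 2.26/1.37 = 1.6496.
Gear pair MA = 148/21 = 7.0476.
Wheel-and-axle MA = R/r = 44.1/4.9 = 9.
Block-and-tackle MA = number of supporting rope parts = 6.
Combined ideal MA = 1.6496 × 7.0476 × 9 × 6 = 627.8.
Effort = load / MA = 131 / 627.8 = 0.20866 kN.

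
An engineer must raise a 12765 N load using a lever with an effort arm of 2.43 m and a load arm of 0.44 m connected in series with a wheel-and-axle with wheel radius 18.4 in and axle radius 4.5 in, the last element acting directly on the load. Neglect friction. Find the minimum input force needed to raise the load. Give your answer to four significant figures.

565.3 N

Lever MA = effort arm / load arm = 2.43/0.44 = 5.5227.
Wheel-and-axle MA = R/r = 18.4/4.5 = 4.0889.
Combined ideal MA = 5.5227 × 4.0889 = 22.582.
Effort = load / MA = 12765 / 22.582 = 565.28 N.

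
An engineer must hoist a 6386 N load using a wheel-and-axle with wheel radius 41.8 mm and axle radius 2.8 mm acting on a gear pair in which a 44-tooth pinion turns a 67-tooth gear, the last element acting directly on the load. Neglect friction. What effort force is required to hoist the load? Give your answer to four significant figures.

280.9 N

Wheel-and-axle MA = R/r = 41.8/2.8 = 14.929.
Gear pair MA = 67/44 = 1.5227.
Combined ideal MA = 14.929 × 1.5227 = 22.732.
Effort = load / MA = 6386 / 22.732 = 280.92 N.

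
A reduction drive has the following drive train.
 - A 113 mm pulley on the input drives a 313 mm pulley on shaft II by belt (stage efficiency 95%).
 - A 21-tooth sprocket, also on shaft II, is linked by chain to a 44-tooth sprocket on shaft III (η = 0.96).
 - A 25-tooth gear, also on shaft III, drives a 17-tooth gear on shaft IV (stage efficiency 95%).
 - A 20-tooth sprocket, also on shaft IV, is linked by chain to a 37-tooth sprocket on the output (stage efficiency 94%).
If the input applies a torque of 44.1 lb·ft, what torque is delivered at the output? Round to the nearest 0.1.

262.2 lb·ft

Belt: ratio = 313/113 = 2.7699; torque at shaft II = 44.1 × 2.7699 × 0.95 = 116.05 lb·ft.
Chain: ratio = 44/21 = 2.0952; torque at shaft III = 116.05 × 2.0952 × 0.96 = 233.42 lb·ft.
Gear mesh: ratio = 17/25 = 0.68; torque at shaft IV = 233.42 × 0.68 × 0.95 = 150.79 lb·ft.
Chain: ratio = 37/20 = 1.85; torque at the output = 150.79 × 1.85 × 0.94 = 262.22 lb·ft.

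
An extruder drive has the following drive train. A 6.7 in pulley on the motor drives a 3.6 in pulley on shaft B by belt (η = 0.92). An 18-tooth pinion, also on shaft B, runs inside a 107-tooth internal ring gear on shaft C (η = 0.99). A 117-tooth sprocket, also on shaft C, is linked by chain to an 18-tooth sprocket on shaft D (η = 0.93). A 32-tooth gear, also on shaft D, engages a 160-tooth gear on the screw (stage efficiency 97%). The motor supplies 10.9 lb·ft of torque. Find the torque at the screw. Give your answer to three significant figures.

22.0 lb·ft

Belt: ratio = 3.6/6.7 = 0.53731; torque at shaft B = 10.9 × 0.53731 × 0.92 = 5.3882 lb·ft.
Internal gear: ratio = 107/18 = 5.9444; torque at shaft C = 5.3882 × 5.9444 × 0.99 = 31.709 lb·ft.
Chain: ratio = 18/117 = 0.15385; torque at shaft D = 31.709 × 0.15385 × 0.93 = 4.5369 lb·ft.
Gear mesh: ratio = 160/32 = 5; torque at the screw = 4.5369 × 5 × 0.97 = 22.004 lb·ft.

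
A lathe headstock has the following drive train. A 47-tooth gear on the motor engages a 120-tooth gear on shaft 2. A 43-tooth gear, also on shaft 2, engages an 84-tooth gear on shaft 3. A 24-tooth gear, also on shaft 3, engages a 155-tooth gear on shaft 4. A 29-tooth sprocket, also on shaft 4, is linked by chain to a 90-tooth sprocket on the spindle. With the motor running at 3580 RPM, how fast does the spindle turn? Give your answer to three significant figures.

the motor → shaft 2 (gear mesh, 120/47): 3580 ÷ 2.5532 = 1402.2 RPM
shaft 2 → shaft 3 (gear mesh, 84/43): 1402.2 ÷ 1.9535 = 717.78 RPM
shaft 3 → shaft 4 (gear mesh, 155/24): 717.78 ÷ 6.4583 = 111.14 RPM
shaft 4 → the spindle (chain, 90/29): 111.14 ÷ 3.1034 = 35.812 RPM

35.8 RPM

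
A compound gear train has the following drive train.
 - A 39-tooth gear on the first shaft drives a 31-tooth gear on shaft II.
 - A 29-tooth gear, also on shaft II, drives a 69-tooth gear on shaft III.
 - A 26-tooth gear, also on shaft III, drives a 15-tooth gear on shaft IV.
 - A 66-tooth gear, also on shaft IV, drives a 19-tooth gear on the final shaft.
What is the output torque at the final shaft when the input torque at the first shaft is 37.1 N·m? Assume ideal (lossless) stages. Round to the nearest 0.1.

After the gear mesh (31/39): 37.1 × 0.79487 = 29.49 N·m
After the gear mesh (69/29): 29.49 × 2.3793 = 70.165 N·m
After the gear mesh (15/26): 70.165 × 0.57692 = 40.48 N·m
After the gear mesh (19/66): 40.48 × 0.28788 = 11.653 N·m

11.7 N·m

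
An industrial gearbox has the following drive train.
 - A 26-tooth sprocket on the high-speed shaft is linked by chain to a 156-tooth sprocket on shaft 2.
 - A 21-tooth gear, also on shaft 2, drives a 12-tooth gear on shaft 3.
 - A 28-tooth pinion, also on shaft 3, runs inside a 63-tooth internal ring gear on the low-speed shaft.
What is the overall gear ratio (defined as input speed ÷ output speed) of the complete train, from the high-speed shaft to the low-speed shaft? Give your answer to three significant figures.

7.71

Each stage contributes driven/driver: chain 156/26 = 6, gear mesh 12/21 = 0.57143, internal gear 63/28 = 2.25.
Overall: 6 × 0.57143 × 2.25 = 7.7143.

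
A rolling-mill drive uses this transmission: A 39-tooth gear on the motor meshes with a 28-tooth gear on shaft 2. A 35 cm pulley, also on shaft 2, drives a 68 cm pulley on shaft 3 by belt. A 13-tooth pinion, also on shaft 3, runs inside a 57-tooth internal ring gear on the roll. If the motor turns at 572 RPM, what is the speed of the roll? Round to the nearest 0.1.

Gear mesh: ratio = 28/39 = 0.71795, so shaft 2 turns at 572 / 0.71795 = 796.71 RPM.
Belt: ratio = 68/35 = 1.9429, so shaft 3 turns at 796.71 / 1.9429 = 410.07 RPM.
Internal gear: ratio = 57/13 = 4.3846, so the roll turns at 410.07 / 4.3846 = 93.526 RPM.

93.5 RPM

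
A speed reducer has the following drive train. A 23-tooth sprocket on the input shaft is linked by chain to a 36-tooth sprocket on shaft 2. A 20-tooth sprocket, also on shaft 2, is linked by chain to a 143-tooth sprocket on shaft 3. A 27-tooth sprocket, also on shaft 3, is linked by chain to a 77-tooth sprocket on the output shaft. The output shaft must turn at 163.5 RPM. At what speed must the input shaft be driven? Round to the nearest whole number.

Overall ratio R = 1.5652 × 7.15 × 2.8519 = 31.916.
Required input speed = output speed × R = 163.5 × 31.916 = 5218.3 RPM.

5218 RPM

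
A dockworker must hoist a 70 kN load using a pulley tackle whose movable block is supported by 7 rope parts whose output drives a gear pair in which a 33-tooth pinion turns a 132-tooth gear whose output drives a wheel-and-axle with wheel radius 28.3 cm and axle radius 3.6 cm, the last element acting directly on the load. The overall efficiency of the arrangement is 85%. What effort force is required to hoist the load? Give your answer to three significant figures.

0.374 kN

Block-and-tackle MA = number of supporting rope parts = 7.
Gear pair MA = 132/33 = 4.
Wheel-and-axle MA = R/r = 28.3/3.6 = 7.8611.
Combined ideal MA = 7 × 4 × 7.8611 = 220.11.
Actual MA = 220.11 × 0.85 = 187.09.
Effort = load / actual MA = 70 / 187.09 = 0.37414 kN.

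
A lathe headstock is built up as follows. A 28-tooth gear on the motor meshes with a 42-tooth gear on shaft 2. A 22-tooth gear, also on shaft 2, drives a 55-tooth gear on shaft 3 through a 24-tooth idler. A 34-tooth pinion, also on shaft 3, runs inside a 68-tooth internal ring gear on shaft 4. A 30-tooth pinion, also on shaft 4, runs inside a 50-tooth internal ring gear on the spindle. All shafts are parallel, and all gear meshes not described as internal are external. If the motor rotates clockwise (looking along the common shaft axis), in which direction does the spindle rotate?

the motor → shaft 2: external mesh, 1 reversal → CCW.
shaft 2 → shaft 3: driver → idler → driven is 2 external meshes, 2 reversals → CCW.
shaft 3 → shaft 4: internal mesh, same direction → CCW.
shaft 4 → the spindle: internal mesh, same direction → CCW.
3 reversals in total — an odd number — so the spindle turns opposite to the motor.

counterclockwise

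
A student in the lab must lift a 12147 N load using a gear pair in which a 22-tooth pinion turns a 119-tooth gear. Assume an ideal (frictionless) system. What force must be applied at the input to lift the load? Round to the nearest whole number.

Gear pair MA = 119/22 = 5.4091.
Effort = load / MA = 12147 / 5.4091 = 2245.7 N.

2246 N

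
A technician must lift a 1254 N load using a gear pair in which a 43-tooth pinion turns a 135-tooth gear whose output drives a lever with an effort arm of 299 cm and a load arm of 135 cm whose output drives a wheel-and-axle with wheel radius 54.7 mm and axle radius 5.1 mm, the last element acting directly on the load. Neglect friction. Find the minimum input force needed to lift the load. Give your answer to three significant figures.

Gear pair MA = 135/43 = 3.1395.
Lever MA = effort arm / load arm = 299/135 = 2.2148.
Wheel-and-axle MA = R/r = 54.7/5.1 = 10.725.
Combined ideal MA = 3.1395 × 2.2148 × 10.725 = 74.58.
Effort = load / MA = 1254 / 74.58 = 16.814 N.

16.8 N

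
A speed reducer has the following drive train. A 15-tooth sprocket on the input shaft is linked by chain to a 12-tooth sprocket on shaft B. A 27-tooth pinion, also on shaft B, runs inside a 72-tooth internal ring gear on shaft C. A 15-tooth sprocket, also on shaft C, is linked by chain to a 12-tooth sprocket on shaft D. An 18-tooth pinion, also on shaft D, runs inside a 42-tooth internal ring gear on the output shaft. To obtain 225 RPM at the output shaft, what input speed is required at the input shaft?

896 RPM

Overall ratio R = 0.8 × 2.6667 × 0.8 × 2.3333 = 3.9822.
Required input speed = output speed × R = 225 × 3.9822 = 896 RPM.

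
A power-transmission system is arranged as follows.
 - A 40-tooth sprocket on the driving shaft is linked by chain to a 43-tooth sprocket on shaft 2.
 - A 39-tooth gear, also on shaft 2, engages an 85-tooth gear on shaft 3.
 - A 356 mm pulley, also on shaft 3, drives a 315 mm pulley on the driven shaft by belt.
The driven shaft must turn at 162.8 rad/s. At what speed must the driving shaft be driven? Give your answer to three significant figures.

Overall ratio R = 1.075 × 2.1795 × 0.88483 = 2.0731.
Required input speed = output speed × R = 162.8 × 2.0731 = 337.5 rad/s.

338 rad/s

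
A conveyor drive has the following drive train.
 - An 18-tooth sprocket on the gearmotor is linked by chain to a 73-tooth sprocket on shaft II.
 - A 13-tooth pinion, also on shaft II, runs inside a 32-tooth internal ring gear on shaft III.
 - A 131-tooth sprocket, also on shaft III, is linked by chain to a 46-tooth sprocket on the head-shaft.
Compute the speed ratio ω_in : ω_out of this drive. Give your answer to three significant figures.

3.51

Each stage contributes driven/driver: chain 73/18 = 4.0556, internal gear 32/13 = 2.4615, chain 46/131 = 0.35115.
Overall: 4.0556 × 2.4615 × 0.35115 = 3.5054.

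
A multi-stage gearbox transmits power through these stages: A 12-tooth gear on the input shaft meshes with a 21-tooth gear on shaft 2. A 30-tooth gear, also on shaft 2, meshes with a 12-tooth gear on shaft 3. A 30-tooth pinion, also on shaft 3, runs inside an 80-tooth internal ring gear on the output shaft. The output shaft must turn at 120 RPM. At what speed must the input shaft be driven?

Overall ratio R = 1.75 × 0.4 × 2.6667 = 1.8667.
Required input speed = output speed × R = 120 × 1.8667 = 224 RPM.

224 RPM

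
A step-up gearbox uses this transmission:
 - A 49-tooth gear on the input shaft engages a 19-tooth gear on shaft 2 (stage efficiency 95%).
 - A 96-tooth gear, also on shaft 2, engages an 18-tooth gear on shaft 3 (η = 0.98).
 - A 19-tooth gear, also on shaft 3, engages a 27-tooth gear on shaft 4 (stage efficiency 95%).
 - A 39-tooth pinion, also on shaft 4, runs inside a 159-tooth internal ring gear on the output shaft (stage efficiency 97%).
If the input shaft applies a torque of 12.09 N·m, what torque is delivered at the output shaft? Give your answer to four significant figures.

Gear mesh: ratio = 19/49 = 0.38776; torque at shaft 2 = 12.09 × 0.38776 × 0.95 = 4.4536 N·m.
Gear mesh: ratio = 18/96 = 0.1875; torque at shaft 3 = 4.4536 × 0.1875 × 0.98 = 0.81834 N·m.
Gear mesh: ratio = 27/19 = 1.4211; torque at shaft 4 = 0.81834 × 1.4211 × 0.95 = 1.1048 N·m.
Internal gear: ratio = 159/39 = 4.0769; torque at the output shaft = 1.1048 × 4.0769 × 0.97 = 4.3689 N·m.

4.369 N·m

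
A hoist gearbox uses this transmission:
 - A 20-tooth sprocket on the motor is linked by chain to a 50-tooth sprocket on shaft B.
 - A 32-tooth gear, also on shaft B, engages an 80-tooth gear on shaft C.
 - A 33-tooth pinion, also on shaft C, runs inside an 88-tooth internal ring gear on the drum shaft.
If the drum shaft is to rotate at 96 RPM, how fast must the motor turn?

Overall ratio R = 2.5 × 2.5 × 2.6667 = 16.667.
Required input speed = output speed × R = 96 × 16.667 = 1600 RPM.

1600 RPM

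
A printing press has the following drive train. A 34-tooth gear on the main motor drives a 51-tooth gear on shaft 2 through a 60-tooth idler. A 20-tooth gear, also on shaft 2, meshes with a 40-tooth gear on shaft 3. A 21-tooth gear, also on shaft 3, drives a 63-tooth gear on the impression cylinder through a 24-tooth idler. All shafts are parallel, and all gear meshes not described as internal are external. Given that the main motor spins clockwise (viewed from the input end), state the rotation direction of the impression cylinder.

the main motor → shaft 2: driver → idler → driven is 2 external meshes, 2 reversals → CW.
shaft 2 → shaft 3: external mesh, 1 reversal → CCW.
shaft 3 → the impression cylinder: driver → idler → driven is 2 external meshes, 2 reversals → CCW.
5 reversals in total — an odd number — so the impression cylinder turns opposite to the main motor.

counterclockwise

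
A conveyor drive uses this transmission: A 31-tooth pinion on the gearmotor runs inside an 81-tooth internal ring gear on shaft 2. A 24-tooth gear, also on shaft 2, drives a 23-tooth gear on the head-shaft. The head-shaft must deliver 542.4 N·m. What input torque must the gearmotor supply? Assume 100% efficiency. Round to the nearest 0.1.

216.6 N·m

Overall ratio R = 2.6129 × 0.95833 = 2.504.
Input torque = output torque / R = 542.4 / 2.504 = 216.61 N·m.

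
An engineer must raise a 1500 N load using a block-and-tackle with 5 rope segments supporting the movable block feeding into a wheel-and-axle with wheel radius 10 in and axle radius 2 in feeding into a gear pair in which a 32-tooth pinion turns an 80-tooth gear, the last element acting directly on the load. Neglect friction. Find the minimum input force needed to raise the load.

Block-and-tackle MA = number of supporting rope parts = 5.
Wheel-and-axle MA = R/r = 10/2 = 5.
Gear pair MA = 80/32 = 2.5.
Combined ideal MA = 5 × 5 × 2.5 = 62.5.
Effort = load / MA = 1500 / 62.5 = 24 N.

24 N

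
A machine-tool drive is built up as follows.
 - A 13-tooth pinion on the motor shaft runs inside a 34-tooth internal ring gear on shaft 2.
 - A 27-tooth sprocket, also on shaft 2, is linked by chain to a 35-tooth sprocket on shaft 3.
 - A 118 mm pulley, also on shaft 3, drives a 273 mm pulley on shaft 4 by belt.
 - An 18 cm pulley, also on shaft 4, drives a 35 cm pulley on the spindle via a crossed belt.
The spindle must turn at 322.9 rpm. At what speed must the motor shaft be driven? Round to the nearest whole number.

Overall ratio R = 2.6154 × 1.2963 × 2.3136 × 1.9444 = 15.252.
Required input speed = output speed × R = 322.9 × 15.252 = 4924.7 rpm.

4925 rpm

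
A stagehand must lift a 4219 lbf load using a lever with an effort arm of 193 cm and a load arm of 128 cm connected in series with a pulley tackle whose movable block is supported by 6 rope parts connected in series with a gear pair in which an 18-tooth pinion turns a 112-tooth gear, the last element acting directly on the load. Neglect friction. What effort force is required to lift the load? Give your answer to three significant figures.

Lever MA = effort arm / load arm = 193/128 = 1.5078.
Block-and-tackle MA = number of supporting rope parts = 6.
Gear pair MA = 112/18 = 6.2222.
Combined ideal MA = 1.5078 × 6 × 6.2222 = 56.292.
Effort = load / MA = 4219 / 56.292 = 74.949 lbf.

74.9 lbf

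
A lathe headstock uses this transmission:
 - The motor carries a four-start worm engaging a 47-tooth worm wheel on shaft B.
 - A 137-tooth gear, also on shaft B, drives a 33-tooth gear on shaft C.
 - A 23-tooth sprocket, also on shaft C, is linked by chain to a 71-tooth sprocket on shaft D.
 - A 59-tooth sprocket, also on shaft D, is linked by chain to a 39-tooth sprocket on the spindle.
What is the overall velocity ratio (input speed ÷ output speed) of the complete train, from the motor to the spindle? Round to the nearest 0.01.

Each stage contributes driven/driver: worm 47/4 = 11.75, gear mesh 33/137 = 0.24088, chain 71/23 = 3.087, chain 39/59 = 0.66102.
Overall: 11.75 × 0.24088 × 3.087 × 0.66102 = 5.7753.

5.78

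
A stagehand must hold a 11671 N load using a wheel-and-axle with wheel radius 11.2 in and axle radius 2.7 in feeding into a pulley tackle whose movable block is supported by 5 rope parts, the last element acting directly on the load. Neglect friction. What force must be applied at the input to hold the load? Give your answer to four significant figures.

Wheel-and-axle MA = R/r = 11.2/2.7 = 4.1481.
Block-and-tackle MA = number of supporting rope parts = 5.
Combined ideal MA = 4.1481 × 5 = 20.741.
Effort = load / MA = 11671 / 20.741 = 562.71 N.

562.7 N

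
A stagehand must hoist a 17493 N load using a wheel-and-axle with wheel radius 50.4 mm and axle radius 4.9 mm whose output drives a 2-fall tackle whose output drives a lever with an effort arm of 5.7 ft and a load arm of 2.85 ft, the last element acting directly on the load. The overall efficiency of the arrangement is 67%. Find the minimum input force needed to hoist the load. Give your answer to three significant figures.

635 N

Wheel-and-axle MA = R/r = 50.4/4.9 = 10.286.
Block-and-tackle MA = number of supporting rope parts = 2.
Lever MA = effort arm / load arm = 5.7/2.85 = 2.
Combined ideal MA = 10.286 × 2 × 2 = 41.143.
Actual MA = 41.143 × 0.67 = 27.566.
Effort = load / actual MA = 17493 / 27.566 = 634.59 N.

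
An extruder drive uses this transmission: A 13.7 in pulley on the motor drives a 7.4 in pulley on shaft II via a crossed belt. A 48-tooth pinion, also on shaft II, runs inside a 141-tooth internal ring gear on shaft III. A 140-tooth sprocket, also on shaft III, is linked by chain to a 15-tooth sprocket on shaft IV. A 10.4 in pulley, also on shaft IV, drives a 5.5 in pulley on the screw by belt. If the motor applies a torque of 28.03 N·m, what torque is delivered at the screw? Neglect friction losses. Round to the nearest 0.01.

2.52 N·m

After the belt (7.4/13.7): 28.03 × 0.54015 = 15.14 N·m
After the internal gear (141/48): 15.14 × 2.9375 = 44.475 N·m
After the chain (15/140): 44.475 × 0.10714 = 4.7651 N·m
After the belt (5.5/10.4): 4.7651 × 0.52885 = 2.52 N·m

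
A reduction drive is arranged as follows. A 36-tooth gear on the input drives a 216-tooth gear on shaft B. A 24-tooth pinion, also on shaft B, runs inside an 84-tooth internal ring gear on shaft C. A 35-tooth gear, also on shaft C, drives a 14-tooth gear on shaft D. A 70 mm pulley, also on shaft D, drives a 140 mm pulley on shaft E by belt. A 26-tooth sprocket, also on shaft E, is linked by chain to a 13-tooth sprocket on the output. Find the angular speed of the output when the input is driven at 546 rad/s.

65 rad/s

gear mesh 216/36 = 6 → 546/6 = 91 rad/s
internal gear 84/24 = 3.5 → 91/3.5 = 26 rad/s
gear mesh 14/35 = 0.4 → 26/0.4 = 65 rad/s
belt 140/70 = 2 → 65/2 = 32.5 rad/s
chain 13/26 = 0.5 → 32.5/0.5 = 65 rad/s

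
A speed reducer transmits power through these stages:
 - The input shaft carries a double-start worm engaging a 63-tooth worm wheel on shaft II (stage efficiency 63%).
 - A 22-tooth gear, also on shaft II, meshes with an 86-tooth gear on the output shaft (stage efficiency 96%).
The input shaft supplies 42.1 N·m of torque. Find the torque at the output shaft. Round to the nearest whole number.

worm 63/2 = 31.5 → τ = 42.1·31.5·0.63 = 835.47 N·m
gear mesh 86/22 = 3.9091 → τ = 835.47·3.9091·0.96 = 3135.3 N·m

3135 N·m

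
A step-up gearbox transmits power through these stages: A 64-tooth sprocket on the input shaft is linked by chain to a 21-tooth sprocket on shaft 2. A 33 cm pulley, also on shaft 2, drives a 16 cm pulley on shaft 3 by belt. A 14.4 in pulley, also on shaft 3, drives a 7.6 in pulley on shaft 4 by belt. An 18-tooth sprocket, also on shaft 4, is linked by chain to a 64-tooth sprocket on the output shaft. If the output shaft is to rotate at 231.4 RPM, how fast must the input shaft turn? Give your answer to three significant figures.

69.1 RPM

Overall ratio R = 0.32812 × 0.48485 × 0.52778 × 3.5556 = 0.29854.
Required input speed = output speed × R = 231.4 × 0.29854 = 69.082 RPM.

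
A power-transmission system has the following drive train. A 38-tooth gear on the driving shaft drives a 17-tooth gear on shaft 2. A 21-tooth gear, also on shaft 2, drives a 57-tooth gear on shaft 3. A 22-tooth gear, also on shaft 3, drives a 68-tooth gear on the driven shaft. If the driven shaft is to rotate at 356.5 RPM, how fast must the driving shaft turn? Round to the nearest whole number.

Overall ratio R = 0.44737 × 2.7143 × 3.0909 = 3.7532.
Required input speed = output speed × R = 356.5 × 3.7532 = 1338 RPM.

1338 RPM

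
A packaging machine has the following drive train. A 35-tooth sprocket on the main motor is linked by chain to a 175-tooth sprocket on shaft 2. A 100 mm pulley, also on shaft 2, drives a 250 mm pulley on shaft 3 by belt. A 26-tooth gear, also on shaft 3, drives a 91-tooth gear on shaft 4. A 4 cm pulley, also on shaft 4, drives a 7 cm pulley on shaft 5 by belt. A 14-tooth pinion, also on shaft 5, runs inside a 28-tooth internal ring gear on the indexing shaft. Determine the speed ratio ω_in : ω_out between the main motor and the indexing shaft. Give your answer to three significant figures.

Each stage contributes driven/driver: chain 175/35 = 5, belt 250/100 = 2.5, gear mesh 91/26 = 3.5, belt 7/4 = 1.75, internal gear 28/14 = 2.
Overall: 5 × 2.5 × 3.5 × 1.75 × 2 = 153.12.

153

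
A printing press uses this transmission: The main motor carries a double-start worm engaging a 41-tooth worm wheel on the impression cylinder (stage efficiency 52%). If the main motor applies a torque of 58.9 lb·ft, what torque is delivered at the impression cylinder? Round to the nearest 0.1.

627.9 lb·ft

Worm: ratio = 41/2 = 20.5; torque at the impression cylinder = 58.9 × 20.5 × 0.52 = 627.87 lb·ft.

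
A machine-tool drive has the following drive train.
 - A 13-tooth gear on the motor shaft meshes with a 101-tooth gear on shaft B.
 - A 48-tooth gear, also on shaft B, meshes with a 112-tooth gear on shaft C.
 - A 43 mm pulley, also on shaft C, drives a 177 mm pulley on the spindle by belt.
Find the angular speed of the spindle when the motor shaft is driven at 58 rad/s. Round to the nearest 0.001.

gear mesh 101/13 = 7.7692 → 58/7.7692 = 7.4653 rad/s
gear mesh 112/48 = 2.3333 → 7.4653/2.3333 = 3.1994 rad/s
belt 177/43 = 4.1163 → 3.1994/4.1163 = 0.77726 rad/s

0.777 rad/s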